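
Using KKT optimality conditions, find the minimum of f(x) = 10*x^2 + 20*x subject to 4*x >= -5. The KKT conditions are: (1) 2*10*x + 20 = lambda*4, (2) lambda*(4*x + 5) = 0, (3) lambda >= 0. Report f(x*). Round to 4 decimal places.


Step 1: Try lambda = 0 (constraint inactive).
Stationarity: 2*10*x + 20 = 0
x* = -20/(2*10) = -1.0
Check constraint: 4*-1.0 = -4.0 >= -5 -- satisfied.
Step 2: Compute optimal value.
f(x*) = 10*(-1.0)^2 + 20*(-1.0) = -10.0


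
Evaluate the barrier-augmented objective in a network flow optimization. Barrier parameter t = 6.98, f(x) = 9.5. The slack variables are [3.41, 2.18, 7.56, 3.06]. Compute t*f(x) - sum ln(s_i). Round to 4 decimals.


Step 1: Compute log-barrier.
ln values: [1.2267, 0.7793, 2.0229, 1.1184]
phi = -(1.2267 + 0.7793 + 2.0229 + 1.1184) = -5.1473
Step 2: Compute augmented objective.
t*f(x) = 6.98*9.5 = 66.31
Total = 66.31 - 5.1473 = 61.1627


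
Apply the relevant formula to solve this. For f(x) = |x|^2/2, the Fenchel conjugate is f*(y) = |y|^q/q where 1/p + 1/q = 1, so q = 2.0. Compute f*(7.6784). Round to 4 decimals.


The conjugate exponent q satisfies 1/p + 1/q = 1.
p = 2, so q = 2/(2 - 1) = 2.0
|y|^q = 7.6784^2.0 = 58.9578
f*(7.6784) = 58.9578 / 2.0 = 29.4789


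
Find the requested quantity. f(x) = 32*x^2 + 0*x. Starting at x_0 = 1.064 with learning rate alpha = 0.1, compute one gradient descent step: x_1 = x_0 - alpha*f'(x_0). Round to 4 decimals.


We compute the gradient at x_0 and apply the update.
f'(x) = 64*x + 0
f'(1.064) = 64*1.064 + 0 = 68.096
x_1 = 1.064 - 0.1*68.096 = -5.7456


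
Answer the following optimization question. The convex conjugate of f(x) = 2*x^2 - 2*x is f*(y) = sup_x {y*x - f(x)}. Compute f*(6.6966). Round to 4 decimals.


f*(y) = sup_x {y*x - a*x^2 - b*x} = sup_x {(y-b)*x - a*x^2}
FOC: (y - b) - 2a*x = 0 => x* = (y - b)/(2a)
x* = (6.6966 + 2)/(2*2) = 2.1742
f*(6.6966) = (y-b)^2/(4a) = (6.6966 + 2)^2/(4*2)
= 75.6309/8 = 9.4539


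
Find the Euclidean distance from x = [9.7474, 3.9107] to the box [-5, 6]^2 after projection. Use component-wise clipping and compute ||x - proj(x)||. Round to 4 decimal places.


Project each component onto [-5, 6].
clip(9.7474) = 6.0, clip(3.9107) = 3.9107
Projection = [6.0, 3.9107]
Squared diffs: [14.043, 0.0]
Distance = sqrt(14.043) = 3.7474


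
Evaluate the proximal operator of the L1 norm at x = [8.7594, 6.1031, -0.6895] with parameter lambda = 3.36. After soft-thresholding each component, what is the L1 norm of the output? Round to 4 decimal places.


Soft-thresholding with lambda = 3.36:
prox(8.7594) = sign(8.7594)*max(|8.7594| - 3.36, 0) = 5.3994
prox(6.1031) = sign(6.1031)*max(|6.1031| - 3.36, 0) = 2.7431
prox(-0.6895) = sign(-0.6895)*max(|-0.6895| - 3.36, 0) = 0.0
prox(x) = [5.3994, 2.7431, 0.0]
||prox(x)||_1 = 5.3994 + 2.7431 + 0.0 = 8.1425


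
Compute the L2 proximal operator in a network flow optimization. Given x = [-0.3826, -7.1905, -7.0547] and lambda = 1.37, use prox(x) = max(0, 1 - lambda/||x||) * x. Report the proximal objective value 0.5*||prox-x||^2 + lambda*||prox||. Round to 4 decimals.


Step 1: Compute ||x||.
||x|| = 10.0806
Step 2: Compute scaling factor.
scale = max(0, 1 - 1.37/10.0806) = 0.8641
Step 3: prox(x) = [-0.3306, -6.2133, -6.0959]
||prox(x)|| = 8.7106
Step 4: Proximal objective.
0.5*||prox-x||^2 = 0.9385
lambda*||prox|| = 11.9335
Total = 12.872


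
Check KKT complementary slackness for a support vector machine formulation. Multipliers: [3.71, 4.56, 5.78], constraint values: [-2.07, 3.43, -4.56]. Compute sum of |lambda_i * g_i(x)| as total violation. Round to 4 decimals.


KKT complementary slackness check:
lambda_1 * g_1 = 3.71 * -2.07 = -7.6797
lambda_2 * g_2 = 4.56 * 3.43 = 15.6408
lambda_3 * g_3 = 5.78 * -4.56 = -26.3568
Total violation = 7.6797 + 15.6408 + 26.3568 = 49.6773


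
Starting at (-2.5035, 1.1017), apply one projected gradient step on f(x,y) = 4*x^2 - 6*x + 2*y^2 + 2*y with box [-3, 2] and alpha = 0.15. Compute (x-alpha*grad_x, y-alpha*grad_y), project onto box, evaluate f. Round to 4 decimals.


Step 1: Compute gradient at (-2.5035, 1.1017).
grad_x = 2*4*-2.5035 - 6 = -26.028
grad_y = 2*2*1.1017 + 2 = 6.4068
Step 2: Gradient step.
x_raw = -2.5035 - 0.15*-26.028 = 1.4007
y_raw = 1.1017 - 0.15*6.4068 = 0.1407
Step 3: Project onto [-3, 2].
x_proj = clip(1.4007) = 1.4007
y_proj = clip(0.1407) = 0.1407
Step 4: Evaluate f.
f(1.4007, 0.1407) = -0.2354


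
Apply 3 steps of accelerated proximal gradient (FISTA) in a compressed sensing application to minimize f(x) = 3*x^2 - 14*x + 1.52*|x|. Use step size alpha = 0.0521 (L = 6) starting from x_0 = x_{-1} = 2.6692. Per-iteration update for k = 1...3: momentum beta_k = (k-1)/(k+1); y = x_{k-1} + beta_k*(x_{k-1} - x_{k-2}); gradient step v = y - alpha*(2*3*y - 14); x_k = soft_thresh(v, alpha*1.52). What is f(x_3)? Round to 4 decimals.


FISTA on f(x) = 3*x^2 - 14*x + 1.52*|x|
L = 6, alpha = 0.0521
Iteration 1: beta = 0.0, y = 2.6692 + 0.0*(2.6692 - 2.6692) = 2.6692
  grad(y) = 2.0152, v = y - alpha*grad = 2.5642
  prox(v) = soft_thresh(2.5642, 0.0792) = 2.485
Iteration 2: beta = 0.3333, y = 2.485 + 0.3333*(2.485 - 2.6692) = 2.4236
  grad(y) = 0.5417, v = y - alpha*grad = 2.3954
  prox(v) = soft_thresh(2.3954, 0.0792) = 2.3162
Iteration 3: beta = 0.5, y = 2.3162 + 0.5*(2.3162 - 2.485) = 2.2318
  grad(y) = -0.6092, v = y - alpha*grad = 2.2635
  prox(v) = soft_thresh(2.2635, 0.0792) = 2.1843
f(x_3) = 3*2.1843^2 - 14*2.1843 + 1.52*|2.1843| = -12.9465


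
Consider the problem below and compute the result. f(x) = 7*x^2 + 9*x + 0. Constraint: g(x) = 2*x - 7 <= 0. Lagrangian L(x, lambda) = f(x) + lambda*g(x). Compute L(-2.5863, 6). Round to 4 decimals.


Step 1: Evaluate f(x).
f(-2.5863) = 7*(-2.5863)^2 + 9*(-2.5863) + 0 = 23.5459
Step 2: Evaluate g(x).
g(-2.5863) = 2*-2.5863 - 7 = -12.1726
Step 3: Compute Lagrangian.
L = 23.5459 + 6*-12.1726 = -49.4897


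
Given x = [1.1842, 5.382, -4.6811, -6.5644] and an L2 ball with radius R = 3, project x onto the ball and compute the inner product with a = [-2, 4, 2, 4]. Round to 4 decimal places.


Step 1: Compute ||x|| (intermediates to 6 decimals).
||x|| = sqrt(1.1842^2 + 5.382^2 + (-4.6811)^2 + (-6.5644)^2) = 9.765874
Step 2: Project.
Since ||x|| > R, scale = R/||x|| = 3/9.765874 = 0.307192, proj(x) = scale * x
proj(x) = [0.363777, 1.653307, -1.437996, -2.016531]
Step 3: Dot product.
a^T * proj(x) = -2*0.363777 + 4*1.653307 + 2*(-1.437996) + 4*(-2.016531) = -5.0564


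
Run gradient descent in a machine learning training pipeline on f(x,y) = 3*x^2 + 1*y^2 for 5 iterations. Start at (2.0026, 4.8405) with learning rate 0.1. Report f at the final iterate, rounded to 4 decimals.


Gradient descent on f(x,y) = 3*x^2 + 1*y^2.
Starting point: (2.0026, 4.8405), alpha = 0.1
Step 1: grad_x = 2*3*2.0026 = 12.0156, grad_y = 2*1*4.8405 = 9.681
  x_1 = 2.0026 - 0.1*12.0156 = 0.801
  y_1 = 4.8405 - 0.1*9.681 = 3.8724
Step 2: grad_x = 2*3*0.801 = 4.8062, grad_y = 2*1*3.8724 = 7.7448
  x_2 = 0.801 - 0.1*4.8062 = 0.3204
  y_2 = 3.8724 - 0.1*7.7448 = 3.0979
Step 3: grad_x = 2*3*0.3204 = 1.9225, grad_y = 2*1*3.0979 = 6.1958
  x_3 = 0.3204 - 0.1*1.9225 = 0.1282
  y_3 = 3.0979 - 0.1*6.1958 = 2.4783
Step 4: grad_x = 2*3*0.1282 = 0.769, grad_y = 2*1*2.4783 = 4.9567
  x_4 = 0.1282 - 0.1*0.769 = 0.0513
  y_4 = 2.4783 - 0.1*4.9567 = 1.9827
Step 5: grad_x = 2*3*0.0513 = 0.3076, grad_y = 2*1*1.9827 = 3.9653
  x_5 = 0.0513 - 0.1*0.3076 = 0.0205
  y_5 = 1.9827 - 0.1*3.9653 = 1.5861
f(0.0205, 1.5861) = 3*0.0205^2 + 1*1.5861^2 = 2.5171


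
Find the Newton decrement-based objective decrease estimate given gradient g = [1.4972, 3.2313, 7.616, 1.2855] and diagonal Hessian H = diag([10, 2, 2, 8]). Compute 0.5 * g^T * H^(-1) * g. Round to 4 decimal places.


Step 1: H is diagonal, so H^(-1) * g = [0.1497, 1.6157, 3.808, 0.1607].
Step 2: g^T H^(-1) g = sum_i g_i^2 / H_ii
  = (1.4972)^2/10 + (3.2313)^2/2 + (7.616)^2/2 + (1.2855)^2/8
  = 0.2242 + 5.2206 + 29.0017 + 0.2066 = 34.6531
Step 3: Objective decrease = 0.5 * g^T H^(-1) g = 17.3266


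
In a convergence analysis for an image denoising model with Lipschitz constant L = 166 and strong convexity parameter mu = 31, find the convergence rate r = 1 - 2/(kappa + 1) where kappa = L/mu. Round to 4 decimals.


Step 1: Compute the condition number.
kappa = L/mu = 166/31 = 5.3548
Step 2: Compute the convergence rate.
r = 1 - 2/(kappa + 1) = 1 - 2*mu/(L + mu) = (L - mu)/(L + mu) = 135/197 = 0.6853


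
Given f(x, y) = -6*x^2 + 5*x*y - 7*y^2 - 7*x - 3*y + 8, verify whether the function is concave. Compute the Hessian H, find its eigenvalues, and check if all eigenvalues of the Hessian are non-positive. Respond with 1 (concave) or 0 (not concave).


The Hessian of f(x,y) = -6*x^2 + 5*x*y - 7*y^2 - 7*x - 3*y + 8 is:
H = [[-12, 5], [5, -14]]
Trace = -12 - 14 = -26
Determinant = -12*-14 - (5)^2 = 143
Discriminant = (-26)^2 - 4*143 = 104.0
Eigenvalues: lambda_1 = -18.099, lambda_2 = -7.901
The function is concave.

1


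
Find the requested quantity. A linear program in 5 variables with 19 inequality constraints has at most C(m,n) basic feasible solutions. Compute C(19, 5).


Each vertex corresponds to some choice of n active constraints out of m, so the number of vertices is at most C(m, n) = m! / (n!(m-n)!).
m = 19, n = 5
Numerator: 19 * 18 * 17 * 16 * 15
Denominator: 5! = 120
C(19, 5) = 11628


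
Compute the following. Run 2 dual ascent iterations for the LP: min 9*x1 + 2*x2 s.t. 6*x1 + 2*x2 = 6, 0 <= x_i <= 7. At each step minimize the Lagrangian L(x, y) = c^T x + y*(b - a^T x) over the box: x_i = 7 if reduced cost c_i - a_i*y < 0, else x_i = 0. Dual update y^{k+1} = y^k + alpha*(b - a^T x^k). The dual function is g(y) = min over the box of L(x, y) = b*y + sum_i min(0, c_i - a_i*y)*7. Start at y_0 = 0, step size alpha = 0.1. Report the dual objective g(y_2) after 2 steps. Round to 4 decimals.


Dual ascent for LP: min 9*x1 + 2*x2, 6*x1 + 2*x2 = 6, 0 <= x_i <= 7
Step 1: y^k = 0.0, reduced costs: (9.0, 2.0)
  x^k = (0.0, 0.0), subgradient = b - a^T x = 6.0
  y^{k+1} = 0.0 + 0.1*6.0 = 0.6
Step 2: y^k = 0.6, reduced costs: (5.4, 0.8)
  x^k = (0.0, 0.0), subgradient = b - a^T x = 6.0
  y^{k+1} = 0.6 + 0.1*6.0 = 1.2
Dual objective at y_2 = 1.2: reduced costs (1.8, -0.4), box minimizer x = (0.0, 7.0)
g(y_2) = b*y + (c1 - a1*y)*x1 + (c2 - a2*y)*x2 = 6*1.2 + 1.8*0.0 + (-0.4)*7.0 = 7.2 + 0.0 - 2.8 = 4.4


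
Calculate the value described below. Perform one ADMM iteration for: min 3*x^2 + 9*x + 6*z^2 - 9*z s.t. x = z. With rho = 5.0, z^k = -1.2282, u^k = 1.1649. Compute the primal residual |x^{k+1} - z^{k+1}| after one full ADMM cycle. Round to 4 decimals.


ADMM iteration with rho = 5.0, z^k = -1.2282, u^k = 1.1649
Step 1: x-update.
Minimize 3*x^2 + 9*x + (5.0/2)*(x + 1.2282 + 1.1649)^2
FOC: (2*3 + 5.0)*x = -9 + 5.0*(-1.2282 - 1.1649)
x^{k+1} = -1.906
Step 2: z-update.
Minimize 6*z^2 - 9*z + (5.0/2)*(-1.906 - z + 1.1649)^2
FOC: (2*6 + 5.0)*z = 9 + 5.0*(-1.906 + 1.1649)
z^{k+1} = 0.3115
Step 3: u-update.
u^{k+1} = 1.1649 - 1.906 - 0.3115 = -1.0525
Step 4: Primal residual = |-1.906 - 0.3115| = 2.2174


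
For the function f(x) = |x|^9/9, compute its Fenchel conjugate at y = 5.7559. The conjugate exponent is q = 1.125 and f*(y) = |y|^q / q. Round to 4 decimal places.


The conjugate exponent q satisfies 1/p + 1/q = 1.
p = 9, so q = 9/(9 - 1) = 1.125
|y|^q = 5.7559^1.125 = 7.1635
f*(5.7559) = 7.1635 / 1.125 = 6.3676


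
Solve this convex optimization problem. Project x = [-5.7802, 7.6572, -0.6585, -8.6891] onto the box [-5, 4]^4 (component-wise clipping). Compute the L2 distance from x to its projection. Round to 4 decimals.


Project each component onto [-5, 4].
clip(-5.7802) = -5.0, clip(7.6572) = 4.0, clip(-0.6585) = -0.6585, clip(-8.6891) = -5.0
Projection = [-5.0, 4.0, -0.6585, -5.0]
Squared diffs: [0.6087, 13.3751, 0.0, 13.6095]
Distance = sqrt(27.5933) = 5.2529


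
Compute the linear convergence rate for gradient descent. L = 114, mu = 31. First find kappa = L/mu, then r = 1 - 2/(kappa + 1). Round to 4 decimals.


Step 1: Compute the condition number.
kappa = L/mu = 114/31 = 3.6774
Step 2: Compute the convergence rate.
r = 1 - 2/(kappa + 1) = 1 - 2*mu/(L + mu) = (L - mu)/(L + mu) = 83/145 = 0.5724


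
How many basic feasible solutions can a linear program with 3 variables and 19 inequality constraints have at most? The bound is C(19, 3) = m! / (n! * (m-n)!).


Each vertex corresponds to some choice of n active constraints out of m, so the number of vertices is at most C(m, n) = m! / (n!(m-n)!).
m = 19, n = 3
Numerator: 19 * 18 * 17
Denominator: 3! = 6
C(19, 3) = 969


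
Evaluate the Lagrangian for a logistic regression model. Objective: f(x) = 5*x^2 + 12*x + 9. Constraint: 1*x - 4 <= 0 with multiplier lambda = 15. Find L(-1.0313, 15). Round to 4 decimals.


Step 1: Evaluate f(x).
f(-1.0313) = 5*(-1.0313)^2 + 12*(-1.0313) + 9 = 1.9423
Step 2: Evaluate g(x).
g(-1.0313) = 1*-1.0313 - 4 = -5.0313
Step 3: Compute Lagrangian.
L = 1.9423 + 15*-5.0313 = -73.5272


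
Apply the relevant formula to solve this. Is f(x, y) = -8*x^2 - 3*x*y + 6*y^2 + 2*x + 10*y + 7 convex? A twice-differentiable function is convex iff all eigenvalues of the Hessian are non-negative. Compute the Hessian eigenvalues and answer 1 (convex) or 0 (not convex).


The Hessian of f(x,y) = -8*x^2 - 3*x*y + 6*y^2 + 2*x + 10*y + 7 is:
H = [[-16, -3], [-3, 12]]
Trace = -16 + 12 = -4
Determinant = -16*12 - (-3)^2 = -201
Discriminant = (-4)^2 - 4*-201 = 820.0
Eigenvalues: lambda_1 = -16.3178, lambda_2 = 12.3178
The function is not convex.

0


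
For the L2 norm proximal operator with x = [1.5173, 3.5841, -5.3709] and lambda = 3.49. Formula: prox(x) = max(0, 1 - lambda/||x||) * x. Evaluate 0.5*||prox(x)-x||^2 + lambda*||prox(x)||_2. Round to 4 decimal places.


Step 1: Compute ||x||.
||x|| = 6.6328
Step 2: Compute scaling factor.
scale = max(0, 1 - 3.49/6.6328) = 0.4738
Step 3: prox(x) = [0.7189, 1.6983, -2.5449]
||prox(x)|| = 3.1428
Step 4: Proximal objective.
0.5*||prox-x||^2 = 6.0901
lambda*||prox|| = 10.9684
Total = 17.0586


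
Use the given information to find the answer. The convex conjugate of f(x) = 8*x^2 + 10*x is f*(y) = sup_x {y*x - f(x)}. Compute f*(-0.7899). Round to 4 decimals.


f*(y) = sup_x {y*x - a*x^2 - b*x} = sup_x {(y-b)*x - a*x^2}
FOC: (y - b) - 2a*x = 0 => x* = (y - b)/(2a)
x* = (-0.7899 - 10)/(2*8) = -0.6744
f*(-0.7899) = (y-b)^2/(4a) = (-0.7899 - 10)^2/(4*8)
= 116.4219/32 = 3.6382


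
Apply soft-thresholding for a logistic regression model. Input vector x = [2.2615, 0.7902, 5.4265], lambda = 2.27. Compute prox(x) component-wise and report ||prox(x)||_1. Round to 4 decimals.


Soft-thresholding with lambda = 2.27:
prox(2.2615) = sign(2.2615)*max(|2.2615| - 2.27, 0) = 0.0
prox(0.7902) = sign(0.7902)*max(|0.7902| - 2.27, 0) = 0.0
prox(5.4265) = sign(5.4265)*max(|5.4265| - 2.27, 0) = 3.1565
prox(x) = [0.0, 0.0, 3.1565]
||prox(x)||_1 = 0.0 + 0.0 + 3.1565 = 3.1565


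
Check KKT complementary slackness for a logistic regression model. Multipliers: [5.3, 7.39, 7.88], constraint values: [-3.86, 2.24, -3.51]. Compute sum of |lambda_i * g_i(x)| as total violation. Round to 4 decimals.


KKT complementary slackness check:
lambda_1 * g_1 = 5.3 * -3.86 = -20.458
lambda_2 * g_2 = 7.39 * 2.24 = 16.5536
lambda_3 * g_3 = 7.88 * -3.51 = -27.6588
Total violation = 20.458 + 16.5536 + 27.6588 = 64.6704


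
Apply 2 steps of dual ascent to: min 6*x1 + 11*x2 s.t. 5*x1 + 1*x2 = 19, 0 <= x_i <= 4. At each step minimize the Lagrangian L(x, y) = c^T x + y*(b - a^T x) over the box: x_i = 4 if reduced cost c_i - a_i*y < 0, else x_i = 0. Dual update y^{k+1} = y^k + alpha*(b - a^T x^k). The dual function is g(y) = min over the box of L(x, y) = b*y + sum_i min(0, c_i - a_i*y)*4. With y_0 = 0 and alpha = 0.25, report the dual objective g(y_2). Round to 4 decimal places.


Dual ascent for LP: min 6*x1 + 11*x2, 5*x1 + 1*x2 = 19, 0 <= x_i <= 4
Step 1: y^k = 0.0, reduced costs: (6.0, 11.0)
  x^k = (0.0, 0.0), subgradient = b - a^T x = 19.0
  y^{k+1} = 0.0 + 0.25*19.0 = 4.75
Step 2: y^k = 4.75, reduced costs: (-17.75, 6.25)
  x^k = (4.0, 0.0), subgradient = b - a^T x = -1.0
  y^{k+1} = 4.75 + 0.25*-1.0 = 4.5
Dual objective at y_2 = 4.5: reduced costs (-16.5, 6.5), box minimizer x = (4.0, 0.0)
g(y_2) = b*y + (c1 - a1*y)*x1 + (c2 - a2*y)*x2 = 19*4.5 + (-16.5)*4.0 + 6.5*0.0 = 85.5 - 66.0 + 0.0 = 19.5


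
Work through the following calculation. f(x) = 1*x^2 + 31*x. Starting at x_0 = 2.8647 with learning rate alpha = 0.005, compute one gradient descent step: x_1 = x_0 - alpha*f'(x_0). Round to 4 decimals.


We compute the gradient at x_0 and apply the update.
f'(x) = 2*x + 31
f'(2.8647) = 2*2.8647 + 31 = 36.7294
x_1 = 2.8647 - 0.005*36.7294 = 2.6811


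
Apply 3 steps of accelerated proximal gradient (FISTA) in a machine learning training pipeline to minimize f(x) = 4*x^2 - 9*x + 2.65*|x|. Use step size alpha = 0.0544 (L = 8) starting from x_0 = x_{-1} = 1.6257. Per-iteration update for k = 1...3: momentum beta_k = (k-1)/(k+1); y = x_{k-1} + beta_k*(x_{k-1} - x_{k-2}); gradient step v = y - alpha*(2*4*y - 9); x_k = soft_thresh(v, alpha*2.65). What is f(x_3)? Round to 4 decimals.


FISTA on f(x) = 4*x^2 - 9*x + 2.65*|x|
L = 8, alpha = 0.0544
Iteration 1: beta = 0.0, y = 1.6257 + 0.0*(1.6257 - 1.6257) = 1.6257
  grad(y) = 4.0056, v = y - alpha*grad = 1.4078
  prox(v) = soft_thresh(1.4078, 0.1442) = 1.2636
Iteration 2: beta = 0.3333, y = 1.2636 + 0.3333*(1.2636 - 1.6257) = 1.1429
  grad(y) = 0.1436, v = y - alpha*grad = 1.1351
  prox(v) = soft_thresh(1.1351, 0.1442) = 0.991
Iteration 3: beta = 0.5, y = 0.991 + 0.5*(0.991 - 1.2636) = 0.8546
  grad(y) = -2.1628, v = y - alpha*grad = 0.9723
  prox(v) = soft_thresh(0.9723, 0.1442) = 0.8281
f(x_3) = 4*0.8281^2 - 9*0.8281 + 2.65*|0.8281| = -2.5154


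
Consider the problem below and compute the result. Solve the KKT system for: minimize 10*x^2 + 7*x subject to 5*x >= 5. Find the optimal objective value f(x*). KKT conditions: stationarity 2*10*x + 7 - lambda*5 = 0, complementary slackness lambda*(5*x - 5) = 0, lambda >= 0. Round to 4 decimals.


Step 1: Try lambda = 0 (constraint inactive).
x_unc = -7/(2*10) = -0.35
Check: 5*-0.35 = -1.75 < 5 -- violated!
Step 2: Constraint must be active: 5*x = 5
x* = 5/5 = 1.0
lambda = (2*10*1.0 + 7)/5 = 5.4
Step 3: Compute optimal value.
f(x*) = 10*1.0^2 + 7*1.0 = 17.0


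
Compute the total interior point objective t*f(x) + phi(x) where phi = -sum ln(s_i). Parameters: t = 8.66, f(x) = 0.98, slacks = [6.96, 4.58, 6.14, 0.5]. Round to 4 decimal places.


Step 1: Compute log-barrier.
ln values: [1.9402, 1.5217, 1.8148, -0.6931]
phi = -(1.9402 + 1.5217 + 1.8148 - 0.6931) = -4.5836
Step 2: Compute augmented objective.
t*f(x) = 8.66*0.98 = 8.4868
Total = 8.4868 - 4.5836 = 3.9032


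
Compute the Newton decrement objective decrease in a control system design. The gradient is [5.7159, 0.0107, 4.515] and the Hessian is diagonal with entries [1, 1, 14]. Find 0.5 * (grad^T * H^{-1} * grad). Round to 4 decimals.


Step 1: H is diagonal, so H^(-1) * g = [5.7159, 0.0107, 0.3225].
Step 2: g^T H^(-1) g = sum_i g_i^2 / H_ii
  = (5.7159)^2/1 + (0.0107)^2/1 + (4.515)^2/14
  = 32.6715 + 0.0001 + 1.4561 = 34.1277
Step 3: Objective decrease = 0.5 * g^T H^(-1) g = 17.0639


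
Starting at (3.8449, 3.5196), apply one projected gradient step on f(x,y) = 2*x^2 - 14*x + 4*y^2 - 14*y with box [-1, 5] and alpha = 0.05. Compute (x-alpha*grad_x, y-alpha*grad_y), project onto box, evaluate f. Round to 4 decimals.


Step 1: Compute gradient at (3.8449, 3.5196).
grad_x = 2*2*3.8449 - 14 = 1.3796
grad_y = 2*4*3.5196 - 14 = 14.1568
Step 2: Gradient step.
x_raw = 3.8449 - 0.05*1.3796 = 3.7759
y_raw = 3.5196 - 0.05*14.1568 = 2.8118
Step 3: Project onto [-1, 5].
x_proj = clip(3.7759) = 3.7759
y_proj = clip(2.8118) = 2.8118
Step 4: Evaluate f.
f(3.7759, 2.8118) = -32.0884


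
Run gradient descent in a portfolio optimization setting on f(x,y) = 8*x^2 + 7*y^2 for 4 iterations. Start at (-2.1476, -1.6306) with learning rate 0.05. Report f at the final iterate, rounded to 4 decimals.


Gradient descent on f(x,y) = 8*x^2 + 7*y^2.
Starting point: (-2.1476, -1.6306), alpha = 0.05
Step 1: grad_x = 2*8*-2.1476 = -34.3616, grad_y = 2*7*-1.6306 = -22.8284
  x_1 = -2.1476 - 0.05*-34.3616 = -0.4295
  y_1 = -1.6306 - 0.05*-22.8284 = -0.4892
Step 2: grad_x = 2*8*-0.4295 = -6.8723, grad_y = 2*7*-0.4892 = -6.8485
  x_2 = -0.4295 - 0.05*-6.8723 = -0.0859
  y_2 = -0.4892 - 0.05*-6.8485 = -0.1468
Step 3: grad_x = 2*8*-0.0859 = -1.3745, grad_y = 2*7*-0.1468 = -2.0546
  x_3 = -0.0859 - 0.05*-1.3745 = -0.0172
  y_3 = -0.1468 - 0.05*-2.0546 = -0.044
Step 4: grad_x = 2*8*-0.0172 = -0.2749, grad_y = 2*7*-0.044 = -0.6164
  x_4 = -0.0172 - 0.05*-0.2749 = -0.0034
  y_4 = -0.044 - 0.05*-0.6164 = -0.0132
f(-0.0034, -0.0132) = 8*(-0.0034)^2 + 7*(-0.0132)^2 = 0.0013


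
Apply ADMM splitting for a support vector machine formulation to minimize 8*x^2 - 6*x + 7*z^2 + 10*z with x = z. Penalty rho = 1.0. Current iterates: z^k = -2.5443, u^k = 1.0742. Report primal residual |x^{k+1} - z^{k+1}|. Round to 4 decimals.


ADMM iteration with rho = 1.0, z^k = -2.5443, u^k = 1.0742
Step 1: x-update.
Minimize 8*x^2 - 6*x + (1.0/2)*(x + 2.5443 + 1.0742)^2
FOC: (2*8 + 1.0)*x = 6 + 1.0*(-2.5443 - 1.0742)
x^{k+1} = 0.1401
Step 2: z-update.
Minimize 7*z^2 + 10*z + (1.0/2)*(0.1401 - z + 1.0742)^2
FOC: (2*7 + 1.0)*z = -10 + 1.0*(0.1401 + 1.0742)
z^{k+1} = -0.5857
Step 3: u-update.
u^{k+1} = 1.0742 + 0.1401 + 0.5857 = 1.8
Step 4: Primal residual = |0.1401 + 0.5857| = 0.7258


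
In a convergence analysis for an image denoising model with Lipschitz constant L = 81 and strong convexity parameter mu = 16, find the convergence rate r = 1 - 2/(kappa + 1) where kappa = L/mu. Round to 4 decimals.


Step 1: Compute the condition number.
kappa = L/mu = 81/16 = 5.0625
Step 2: Compute the convergence rate.
r = 1 - 2/(kappa + 1) = 1 - 2*mu/(L + mu) = (L - mu)/(L + mu) = 65/97 = 0.6701


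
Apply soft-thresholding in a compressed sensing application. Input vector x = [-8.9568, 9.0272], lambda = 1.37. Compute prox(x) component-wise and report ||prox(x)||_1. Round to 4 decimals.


Soft-thresholding with lambda = 1.37:
prox(-8.9568) = sign(-8.9568)*max(|-8.9568| - 1.37, 0) = -7.5868
prox(9.0272) = sign(9.0272)*max(|9.0272| - 1.37, 0) = 7.6572
prox(x) = [-7.5868, 7.6572]
||prox(x)||_1 = 7.5868 + 7.6572 = 15.244


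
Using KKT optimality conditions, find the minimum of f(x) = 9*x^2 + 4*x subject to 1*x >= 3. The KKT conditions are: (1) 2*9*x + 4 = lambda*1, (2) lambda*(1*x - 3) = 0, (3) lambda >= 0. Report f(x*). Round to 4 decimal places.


Step 1: Try lambda = 0 (constraint inactive).
x_unc = -4/(2*9) = -0.2222
Check: 1*-0.2222 = -0.2222 < 3 -- violated!
Step 2: Constraint must be active: 1*x = 3
x* = 3/1 = 3.0
lambda = (2*9*3.0 + 4)/1 = 58.0
Step 3: Compute optimal value.
f(x*) = 9*3.0^2 + 4*3.0 = 93.0


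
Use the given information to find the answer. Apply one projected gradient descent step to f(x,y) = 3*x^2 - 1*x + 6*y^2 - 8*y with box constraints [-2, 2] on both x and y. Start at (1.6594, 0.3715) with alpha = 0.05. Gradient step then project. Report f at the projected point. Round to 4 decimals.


Step 1: Compute gradient at (1.6594, 0.3715).
grad_x = 2*3*1.6594 - 1 = 8.9564
grad_y = 2*6*0.3715 - 8 = -3.542
Step 2: Gradient step.
x_raw = 1.6594 - 0.05*8.9564 = 1.2116
y_raw = 0.3715 - 0.05*-3.542 = 0.5486
Step 3: Project onto [-2, 2].
x_proj = clip(1.2116) = 1.2116
y_proj = clip(0.5486) = 0.5486
Step 4: Evaluate f.
f(1.2116, 0.5486) = 0.6092


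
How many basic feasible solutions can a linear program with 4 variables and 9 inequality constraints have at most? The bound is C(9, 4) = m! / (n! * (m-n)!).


Each vertex corresponds to some choice of n active constraints out of m, so the number of vertices is at most C(m, n) = m! / (n!(m-n)!).
m = 9, n = 4
Numerator: 9 * 8 * 7 * 6
Denominator: 4! = 24
C(9, 4) = 126


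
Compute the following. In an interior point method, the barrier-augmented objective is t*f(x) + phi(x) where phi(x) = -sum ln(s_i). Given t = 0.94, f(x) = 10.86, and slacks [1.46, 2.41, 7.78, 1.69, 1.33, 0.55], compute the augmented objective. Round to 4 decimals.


Step 1: Compute log-barrier.
ln values: [0.3784, 0.8796, 2.0516, 0.5247, 0.2852, -0.5978]
phi = -(0.3784 + 0.8796 + 2.0516 + 0.5247 + 0.2852 - 0.5978) = -3.5217
Step 2: Compute augmented objective.
t*f(x) = 0.94*10.86 = 10.2084
Total = 10.2084 - 3.5217 = 6.6867


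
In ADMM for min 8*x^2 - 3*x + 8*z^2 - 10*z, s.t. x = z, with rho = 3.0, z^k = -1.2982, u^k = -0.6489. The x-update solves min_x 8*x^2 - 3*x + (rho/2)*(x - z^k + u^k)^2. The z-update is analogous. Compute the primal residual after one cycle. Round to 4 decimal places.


ADMM iteration with rho = 3.0, z^k = -1.2982, u^k = -0.6489
Step 1: x-update.
Minimize 8*x^2 - 3*x + (3.0/2)*(x + 1.2982 - 0.6489)^2
FOC: (2*8 + 3.0)*x = 3 + 3.0*(-1.2982 + 0.6489)
x^{k+1} = 0.0554
Step 2: z-update.
Minimize 8*z^2 - 10*z + (3.0/2)*(0.0554 - z - 0.6489)^2
FOC: (2*8 + 3.0)*z = 10 + 3.0*(0.0554 - 0.6489)
z^{k+1} = 0.4326
Step 3: u-update.
u^{k+1} = -0.6489 + 0.0554 - 0.4326 = -1.0261
Step 4: Primal residual = |0.0554 - 0.4326| = 0.3772


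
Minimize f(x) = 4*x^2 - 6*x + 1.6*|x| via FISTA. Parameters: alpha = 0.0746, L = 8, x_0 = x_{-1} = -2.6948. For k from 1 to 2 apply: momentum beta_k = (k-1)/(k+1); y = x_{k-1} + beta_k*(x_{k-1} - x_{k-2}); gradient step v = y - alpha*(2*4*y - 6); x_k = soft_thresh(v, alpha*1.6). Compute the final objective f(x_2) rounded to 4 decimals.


FISTA on f(x) = 4*x^2 - 6*x + 1.6*|x|
L = 8, alpha = 0.0746
Iteration 1: beta = 0.0, y = -2.6948 + 0.0*(-2.6948 + 2.6948) = -2.6948
  grad(y) = -27.5584, v = y - alpha*grad = -0.6389
  prox(v) = soft_thresh(-0.6389, 0.1194) = -0.5196
Iteration 2: beta = 0.3333, y = -0.5196 + 0.3333*(-0.5196 + 2.6948) = 0.2055
  grad(y) = -4.3561, v = y - alpha*grad = 0.5305
  prox(v) = soft_thresh(0.5305, 0.1194) = 0.4111
f(x_2) = 4*0.4111^2 - 6*0.4111 + 1.6*|0.4111| = -1.1328


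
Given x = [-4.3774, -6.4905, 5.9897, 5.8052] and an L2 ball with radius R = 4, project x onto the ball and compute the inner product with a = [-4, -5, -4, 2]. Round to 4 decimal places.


Step 1: Compute ||x|| (intermediates to 6 decimals).
||x|| = sqrt((-4.3774)^2 + (-6.4905)^2 + 5.9897^2 + 5.8052^2) = 11.439627
Step 2: Project.
Since ||x|| > R, scale = R/||x|| = 4/11.439627 = 0.349662, proj(x) = scale * x
proj(x) = [-1.53061, -2.269481, 2.09437, 2.029858]
Step 3: Dot product.
a^T * proj(x) = -4*(-1.53061) - 5*(-2.269481) - 4*2.09437 + 2*2.029858 = 13.1521


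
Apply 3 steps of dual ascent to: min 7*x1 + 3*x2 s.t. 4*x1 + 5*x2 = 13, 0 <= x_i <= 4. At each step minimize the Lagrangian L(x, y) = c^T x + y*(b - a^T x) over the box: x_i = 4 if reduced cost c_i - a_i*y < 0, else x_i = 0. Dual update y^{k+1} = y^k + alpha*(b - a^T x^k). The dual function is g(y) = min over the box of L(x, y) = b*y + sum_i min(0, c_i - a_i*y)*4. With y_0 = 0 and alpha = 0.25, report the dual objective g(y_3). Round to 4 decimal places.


Dual ascent for LP: min 7*x1 + 3*x2, 4*x1 + 5*x2 = 13, 0 <= x_i <= 4
Step 1: y^k = 0.0, reduced costs: (7.0, 3.0)
  x^k = (0.0, 0.0), subgradient = b - a^T x = 13.0
  y^{k+1} = 0.0 + 0.25*13.0 = 3.25
Step 2: y^k = 3.25, reduced costs: (-6.0, -13.25)
  x^k = (4.0, 4.0), subgradient = b - a^T x = -23.0
  y^{k+1} = 3.25 + 0.25*-23.0 = -2.5
Step 3: y^k = -2.5, reduced costs: (17.0, 15.5)
  x^k = (0.0, 0.0), subgradient = b - a^T x = 13.0
  y^{k+1} = -2.5 + 0.25*13.0 = 0.75
Dual objective at y_3 = 0.75: reduced costs (4.0, -0.75), box minimizer x = (0.0, 4.0)
g(y_3) = b*y + (c1 - a1*y)*x1 + (c2 - a2*y)*x2 = 13*0.75 + 4.0*0.0 + (-0.75)*4.0 = 9.75 + 0.0 - 3.0 = 6.75


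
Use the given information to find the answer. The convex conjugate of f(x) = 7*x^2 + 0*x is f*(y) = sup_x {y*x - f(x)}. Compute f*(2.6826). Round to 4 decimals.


f*(y) = sup_x {y*x - a*x^2 - b*x} = sup_x {(y-b)*x - a*x^2}
FOC: (y - b) - 2a*x = 0 => x* = (y - b)/(2a)
x* = (2.6826 - 0)/(2*7) = 0.1916
f*(2.6826) = (y-b)^2/(4a) = (2.6826 - 0)^2/(4*7)
= 7.1963/28 = 0.257


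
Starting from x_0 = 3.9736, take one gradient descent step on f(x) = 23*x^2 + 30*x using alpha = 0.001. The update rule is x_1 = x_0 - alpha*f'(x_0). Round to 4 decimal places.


We compute the gradient at x_0 and apply the update.
f'(x) = 46*x + 30
f'(3.9736) = 46*3.9736 + 30 = 212.7856
x_1 = 3.9736 - 0.001*212.7856 = 3.7608


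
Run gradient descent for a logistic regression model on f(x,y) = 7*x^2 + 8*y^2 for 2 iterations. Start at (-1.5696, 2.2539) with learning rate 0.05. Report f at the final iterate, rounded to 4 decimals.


Gradient descent on f(x,y) = 7*x^2 + 8*y^2.
Starting point: (-1.5696, 2.2539), alpha = 0.05
Step 1: grad_x = 2*7*-1.5696 = -21.9744, grad_y = 2*8*2.2539 = 36.0624
  x_1 = -1.5696 - 0.05*-21.9744 = -0.4709
  y_1 = 2.2539 - 0.05*36.0624 = 0.4508
Step 2: grad_x = 2*7*-0.4709 = -6.5923, grad_y = 2*8*0.4508 = 7.2125
  x_2 = -0.4709 - 0.05*-6.5923 = -0.1413
  y_2 = 0.4508 - 0.05*7.2125 = 0.0902
f(-0.1413, 0.0902) = 7*(-0.1413)^2 + 8*0.0902^2 = 0.2047


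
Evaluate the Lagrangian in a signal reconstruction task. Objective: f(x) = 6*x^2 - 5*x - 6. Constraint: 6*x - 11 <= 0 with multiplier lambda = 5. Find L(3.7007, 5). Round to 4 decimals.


Step 1: Evaluate f(x).
f(3.7007) = 6*3.7007^2 - 5*3.7007 - 6 = 57.6676
Step 2: Evaluate g(x).
g(3.7007) = 6*3.7007 - 11 = 11.2042
Step 3: Compute Lagrangian.
L = 57.6676 + 5*11.2042 = 113.6886


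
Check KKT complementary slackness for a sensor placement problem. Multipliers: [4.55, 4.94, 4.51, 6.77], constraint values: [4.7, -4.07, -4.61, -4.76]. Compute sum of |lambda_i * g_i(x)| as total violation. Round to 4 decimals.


KKT complementary slackness check:
lambda_1 * g_1 = 4.55 * 4.7 = 21.385
lambda_2 * g_2 = 4.94 * -4.07 = -20.1058
lambda_3 * g_3 = 4.51 * -4.61 = -20.7911
lambda_4 * g_4 = 6.77 * -4.76 = -32.2252
Total violation = 21.385 + 20.1058 + 20.7911 + 32.2252 = 94.5071


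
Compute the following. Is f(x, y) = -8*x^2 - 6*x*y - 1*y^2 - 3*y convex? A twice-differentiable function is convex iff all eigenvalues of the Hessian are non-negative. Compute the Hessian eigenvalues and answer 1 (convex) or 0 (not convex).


The Hessian of f(x,y) = -8*x^2 - 6*x*y - 1*y^2 - 3*y is:
H = [[-16, -6], [-6, -2]]
Trace = -16 - 2 = -18
Determinant = -16*-2 - (-6)^2 = -4
Discriminant = (-18)^2 - 4*-4 = 340.0
Eigenvalues: lambda_1 = -18.2195, lambda_2 = 0.2195
The function is not convex.

0


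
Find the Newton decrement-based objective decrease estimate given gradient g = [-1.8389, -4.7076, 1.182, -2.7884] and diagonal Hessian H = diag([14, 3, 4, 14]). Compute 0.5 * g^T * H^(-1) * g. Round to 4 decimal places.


Step 1: H is diagonal, so H^(-1) * g = [-0.1314, -1.5692, 0.2955, -0.1992].
Step 2: g^T H^(-1) g = sum_i g_i^2 / H_ii
  = (-1.8389)^2/14 + (-4.7076)^2/3 + (1.182)^2/4 + (-2.7884)^2/14
  = 0.2415 + 7.3872 + 0.3493 + 0.5554 = 8.5334
Step 3: Objective decrease = 0.5 * g^T H^(-1) g = 4.2667


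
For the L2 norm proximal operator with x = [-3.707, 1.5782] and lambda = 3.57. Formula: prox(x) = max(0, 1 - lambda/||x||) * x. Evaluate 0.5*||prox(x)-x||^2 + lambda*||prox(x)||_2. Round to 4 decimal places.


Step 1: Compute ||x||.
||x|| = 4.029
Step 2: Compute scaling factor.
scale = max(0, 1 - 3.57/4.029) = 0.1139
Step 3: prox(x) = [-0.4223, 0.1798]
||prox(x)|| = 0.459
Step 4: Proximal objective.
0.5*||prox-x||^2 = 6.3725
lambda*||prox|| = 1.6386
Total = 8.011


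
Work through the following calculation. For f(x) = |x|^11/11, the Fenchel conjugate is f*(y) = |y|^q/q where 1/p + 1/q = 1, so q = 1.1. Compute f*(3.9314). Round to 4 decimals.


The conjugate exponent q satisfies 1/p + 1/q = 1.
p = 11, so q = 11/(11 - 1) = 1.1
|y|^q = 3.9314^1.1 = 4.5082
f*(3.9314) = 4.5082 / 1.1 = 4.0984


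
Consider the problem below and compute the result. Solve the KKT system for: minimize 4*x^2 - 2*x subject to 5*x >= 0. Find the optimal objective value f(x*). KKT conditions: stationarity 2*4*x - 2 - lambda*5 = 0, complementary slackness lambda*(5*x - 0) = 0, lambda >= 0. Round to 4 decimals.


Step 1: Try lambda = 0 (constraint inactive).
Stationarity: 2*4*x - 2 = 0
x* = 2/(2*4) = 0.25
Check constraint: 5*0.25 = 1.25 >= 0 -- satisfied.
Step 2: Compute optimal value.
f(x*) = 4*0.25^2 - 2*0.25 = -0.25


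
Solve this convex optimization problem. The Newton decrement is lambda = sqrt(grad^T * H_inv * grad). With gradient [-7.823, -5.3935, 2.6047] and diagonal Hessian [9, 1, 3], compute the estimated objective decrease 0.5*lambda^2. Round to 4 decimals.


Step 1: H is diagonal, so H^(-1) * g = [-0.8692, -5.3935, 0.8682].
Step 2: g^T H^(-1) g = sum_i g_i^2 / H_ii
  = (-7.823)^2/9 + (-5.3935)^2/1 + (2.6047)^2/3
  = 6.7999 + 29.0898 + 2.2615 = 38.1513
Step 3: Objective decrease = 0.5 * g^T H^(-1) g = 19.0756


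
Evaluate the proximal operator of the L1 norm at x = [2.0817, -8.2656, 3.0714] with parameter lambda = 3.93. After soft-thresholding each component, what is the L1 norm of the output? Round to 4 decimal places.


Soft-thresholding with lambda = 3.93:
prox(2.0817) = sign(2.0817)*max(|2.0817| - 3.93, 0) = 0.0
prox(-8.2656) = sign(-8.2656)*max(|-8.2656| - 3.93, 0) = -4.3356
prox(3.0714) = sign(3.0714)*max(|3.0714| - 3.93, 0) = 0.0
prox(x) = [0.0, -4.3356, 0.0]
||prox(x)||_1 = 0.0 + 4.3356 + 0.0 = 4.3356


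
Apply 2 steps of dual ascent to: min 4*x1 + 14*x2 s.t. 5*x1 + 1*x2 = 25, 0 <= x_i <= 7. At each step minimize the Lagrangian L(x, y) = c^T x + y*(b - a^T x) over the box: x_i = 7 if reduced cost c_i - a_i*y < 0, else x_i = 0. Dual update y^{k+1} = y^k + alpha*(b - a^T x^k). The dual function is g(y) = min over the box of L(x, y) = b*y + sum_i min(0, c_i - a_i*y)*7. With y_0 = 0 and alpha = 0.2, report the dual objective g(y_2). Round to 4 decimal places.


Dual ascent for LP: min 4*x1 + 14*x2, 5*x1 + 1*x2 = 25, 0 <= x_i <= 7
Step 1: y^k = 0.0, reduced costs: (4.0, 14.0)
  x^k = (0.0, 0.0), subgradient = b - a^T x = 25.0
  y^{k+1} = 0.0 + 0.2*25.0 = 5.0
Step 2: y^k = 5.0, reduced costs: (-21.0, 9.0)
  x^k = (7.0, 0.0), subgradient = b - a^T x = -10.0
  y^{k+1} = 5.0 + 0.2*-10.0 = 3.0
Dual objective at y_2 = 3.0: reduced costs (-11.0, 11.0), box minimizer x = (7.0, 0.0)
g(y_2) = b*y + (c1 - a1*y)*x1 + (c2 - a2*y)*x2 = 25*3.0 + (-11.0)*7.0 + 11.0*0.0 = 75.0 - 77.0 + 0.0 = -2.0


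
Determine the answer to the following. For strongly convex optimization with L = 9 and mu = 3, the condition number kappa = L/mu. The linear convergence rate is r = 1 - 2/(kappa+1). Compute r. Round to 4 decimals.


Step 1: Compute the condition number.
kappa = L/mu = 9/3 = 3.0
Step 2: Compute the convergence rate.
r = 1 - 2/(kappa + 1) = 1 - 2*mu/(L + mu) = (L - mu)/(L + mu) = 6/12 = 0.5


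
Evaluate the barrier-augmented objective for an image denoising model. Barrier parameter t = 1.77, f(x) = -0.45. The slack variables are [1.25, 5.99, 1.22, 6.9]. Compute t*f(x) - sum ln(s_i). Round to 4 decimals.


Step 1: Compute log-barrier.
ln values: [0.2231, 1.7901, 0.1989, 1.9315]
phi = -(0.2231 + 1.7901 + 0.1989 + 1.9315) = -4.1436
Step 2: Compute augmented objective.
t*f(x) = 1.77*-0.45 = -0.7965
Total = -0.7965 - 4.1436 = -4.9401


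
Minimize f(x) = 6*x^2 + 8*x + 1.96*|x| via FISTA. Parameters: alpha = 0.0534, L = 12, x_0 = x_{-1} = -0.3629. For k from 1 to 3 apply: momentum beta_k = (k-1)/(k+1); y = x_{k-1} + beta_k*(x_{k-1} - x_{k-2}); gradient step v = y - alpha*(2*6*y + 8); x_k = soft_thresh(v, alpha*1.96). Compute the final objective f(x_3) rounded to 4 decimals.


FISTA on f(x) = 6*x^2 + 8*x + 1.96*|x|
L = 12, alpha = 0.0534
Iteration 1: beta = 0.0, y = -0.3629 + 0.0*(-0.3629 + 0.3629) = -0.3629
  grad(y) = 3.6452, v = y - alpha*grad = -0.5576
  prox(v) = soft_thresh(-0.5576, 0.1047) = -0.4529
Iteration 2: beta = 0.3333, y = -0.4529 + 0.3333*(-0.4529 + 0.3629) = -0.4829
  grad(y) = 2.2054, v = y - alpha*grad = -0.6007
  prox(v) = soft_thresh(-0.6007, 0.1047) = -0.496
Iteration 3: beta = 0.5, y = -0.496 + 0.5*(-0.496 + 0.4529) = -0.5175
  grad(y) = 1.7895, v = y - alpha*grad = -0.6131
  prox(v) = soft_thresh(-0.6131, 0.1047) = -0.5084
f(x_3) = 6*(-0.5084)^2 + 8*(-0.5084) + 1.96*|-0.5084| = -1.5199


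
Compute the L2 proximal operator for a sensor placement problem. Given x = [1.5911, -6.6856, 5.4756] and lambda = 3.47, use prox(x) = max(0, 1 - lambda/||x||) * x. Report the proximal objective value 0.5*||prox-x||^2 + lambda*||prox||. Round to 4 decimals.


Step 1: Compute ||x||.
||x|| = 8.787
Step 2: Compute scaling factor.
scale = max(0, 1 - 3.47/8.787) = 0.6051
Step 3: prox(x) = [0.9628, -4.0454, 3.3133]
||prox(x)|| = 5.317
Step 4: Proximal objective.
0.5*||prox-x||^2 = 6.0205
lambda*||prox|| = 18.45
Total = 24.4704


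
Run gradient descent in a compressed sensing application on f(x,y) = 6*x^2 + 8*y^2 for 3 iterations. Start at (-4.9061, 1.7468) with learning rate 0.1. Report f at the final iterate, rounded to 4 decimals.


Gradient descent on f(x,y) = 6*x^2 + 8*y^2.
Starting point: (-4.9061, 1.7468), alpha = 0.1
Step 1: grad_x = 2*6*-4.9061 = -58.8732, grad_y = 2*8*1.7468 = 27.9488
  x_1 = -4.9061 - 0.1*-58.8732 = 0.9812
  y_1 = 1.7468 - 0.1*27.9488 = -1.0481
Step 2: grad_x = 2*6*0.9812 = 11.7746, grad_y = 2*8*-1.0481 = -16.7693
  x_2 = 0.9812 - 0.1*11.7746 = -0.1962
  y_2 = -1.0481 - 0.1*-16.7693 = 0.6288
Step 3: grad_x = 2*6*-0.1962 = -2.3549, grad_y = 2*8*0.6288 = 10.0616
  x_3 = -0.1962 - 0.1*-2.3549 = 0.0392
  y_3 = 0.6288 - 0.1*10.0616 = -0.3773
f(0.0392, -0.3773) = 6*0.0392^2 + 8*(-0.3773)^2 = 1.1481


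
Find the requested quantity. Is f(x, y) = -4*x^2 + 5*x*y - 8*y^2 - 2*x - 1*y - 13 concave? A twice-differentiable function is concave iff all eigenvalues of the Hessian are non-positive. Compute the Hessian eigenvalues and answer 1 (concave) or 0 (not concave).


The Hessian of f(x,y) = -4*x^2 + 5*x*y - 8*y^2 - 2*x - 1*y - 13 is:
H = [[-8, 5], [5, -16]]
Trace = -8 - 16 = -24
Determinant = -8*-16 - (5)^2 = 103
Discriminant = (-24)^2 - 4*103 = 164.0
Eigenvalues: lambda_1 = -18.4031, lambda_2 = -5.5969
The function is concave.

1


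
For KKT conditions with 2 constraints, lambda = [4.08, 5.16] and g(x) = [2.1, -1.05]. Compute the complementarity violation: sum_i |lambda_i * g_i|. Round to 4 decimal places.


KKT complementary slackness check:
lambda_1 * g_1 = 4.08 * 2.1 = 8.568
lambda_2 * g_2 = 5.16 * -1.05 = -5.418
Total violation = 8.568 + 5.418 = 13.986


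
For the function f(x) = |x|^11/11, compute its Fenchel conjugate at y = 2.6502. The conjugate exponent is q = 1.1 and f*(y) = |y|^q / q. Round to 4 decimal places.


The conjugate exponent q satisfies 1/p + 1/q = 1.
p = 11, so q = 11/(11 - 1) = 1.1
|y|^q = 2.6502^1.1 = 2.9215
f*(2.6502) = 2.9215 / 1.1 = 2.6559


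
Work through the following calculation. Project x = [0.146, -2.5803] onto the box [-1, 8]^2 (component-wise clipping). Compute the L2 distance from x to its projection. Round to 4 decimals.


Project each component onto [-1, 8].
clip(0.146) = 0.146, clip(-2.5803) = -1.0
Projection = [0.146, -1.0]
Squared diffs: [0.0, 2.4973]
Distance = sqrt(2.4973) = 1.5803


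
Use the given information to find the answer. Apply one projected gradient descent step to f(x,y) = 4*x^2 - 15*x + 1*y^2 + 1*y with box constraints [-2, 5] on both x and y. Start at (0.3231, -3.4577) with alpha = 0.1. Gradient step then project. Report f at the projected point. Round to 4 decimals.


Step 1: Compute gradient at (0.3231, -3.4577).
grad_x = 2*4*0.3231 - 15 = -12.4152
grad_y = 2*1*-3.4577 + 1 = -5.9154
Step 2: Gradient step.
x_raw = 0.3231 - 0.1*-12.4152 = 1.5646
y_raw = -3.4577 - 0.1*-5.9154 = -2.8662
Step 3: Project onto [-2, 5].
x_proj = clip(1.5646) = 1.5646
y_proj = clip(-2.8662) = -2.0
Step 4: Evaluate f.
f(1.5646, -2.0) = -11.6772


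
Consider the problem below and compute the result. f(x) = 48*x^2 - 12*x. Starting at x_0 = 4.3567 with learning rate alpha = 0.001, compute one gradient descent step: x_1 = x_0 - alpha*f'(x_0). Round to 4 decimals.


We compute the gradient at x_0 and apply the update.
f'(x) = 96*x - 12
f'(4.3567) = 96*4.3567 - 12 = 406.2432
x_1 = 4.3567 - 0.001*406.2432 = 3.9505


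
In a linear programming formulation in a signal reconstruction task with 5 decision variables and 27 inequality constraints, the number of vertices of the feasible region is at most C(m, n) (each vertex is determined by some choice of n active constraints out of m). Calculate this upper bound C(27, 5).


Each vertex corresponds to some choice of n active constraints out of m, so the number of vertices is at most C(m, n) = m! / (n!(m-n)!).
m = 27, n = 5
Numerator: 27 * 26 * 25 * 24 * 23
Denominator: 5! = 120
C(27, 5) = 80730
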